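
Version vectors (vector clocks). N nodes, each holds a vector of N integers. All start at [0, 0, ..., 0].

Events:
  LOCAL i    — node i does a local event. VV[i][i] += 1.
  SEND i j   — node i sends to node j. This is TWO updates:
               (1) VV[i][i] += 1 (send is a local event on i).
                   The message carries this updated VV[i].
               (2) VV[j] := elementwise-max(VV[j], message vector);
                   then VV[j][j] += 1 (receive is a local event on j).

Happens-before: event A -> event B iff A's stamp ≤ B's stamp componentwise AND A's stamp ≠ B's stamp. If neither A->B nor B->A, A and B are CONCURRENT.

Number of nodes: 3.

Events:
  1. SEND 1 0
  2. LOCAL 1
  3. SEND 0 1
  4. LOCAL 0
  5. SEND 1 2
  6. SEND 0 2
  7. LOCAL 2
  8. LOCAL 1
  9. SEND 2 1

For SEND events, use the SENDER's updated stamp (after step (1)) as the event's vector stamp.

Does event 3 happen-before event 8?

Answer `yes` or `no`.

Initial: VV[0]=[0, 0, 0]
Initial: VV[1]=[0, 0, 0]
Initial: VV[2]=[0, 0, 0]
Event 1: SEND 1->0: VV[1][1]++ -> VV[1]=[0, 1, 0], msg_vec=[0, 1, 0]; VV[0]=max(VV[0],msg_vec) then VV[0][0]++ -> VV[0]=[1, 1, 0]
Event 2: LOCAL 1: VV[1][1]++ -> VV[1]=[0, 2, 0]
Event 3: SEND 0->1: VV[0][0]++ -> VV[0]=[2, 1, 0], msg_vec=[2, 1, 0]; VV[1]=max(VV[1],msg_vec) then VV[1][1]++ -> VV[1]=[2, 3, 0]
Event 4: LOCAL 0: VV[0][0]++ -> VV[0]=[3, 1, 0]
Event 5: SEND 1->2: VV[1][1]++ -> VV[1]=[2, 4, 0], msg_vec=[2, 4, 0]; VV[2]=max(VV[2],msg_vec) then VV[2][2]++ -> VV[2]=[2, 4, 1]
Event 6: SEND 0->2: VV[0][0]++ -> VV[0]=[4, 1, 0], msg_vec=[4, 1, 0]; VV[2]=max(VV[2],msg_vec) then VV[2][2]++ -> VV[2]=[4, 4, 2]
Event 7: LOCAL 2: VV[2][2]++ -> VV[2]=[4, 4, 3]
Event 8: LOCAL 1: VV[1][1]++ -> VV[1]=[2, 5, 0]
Event 9: SEND 2->1: VV[2][2]++ -> VV[2]=[4, 4, 4], msg_vec=[4, 4, 4]; VV[1]=max(VV[1],msg_vec) then VV[1][1]++ -> VV[1]=[4, 6, 4]
Event 3 stamp: [2, 1, 0]
Event 8 stamp: [2, 5, 0]
[2, 1, 0] <= [2, 5, 0]? True. Equal? False. Happens-before: True

Answer: yes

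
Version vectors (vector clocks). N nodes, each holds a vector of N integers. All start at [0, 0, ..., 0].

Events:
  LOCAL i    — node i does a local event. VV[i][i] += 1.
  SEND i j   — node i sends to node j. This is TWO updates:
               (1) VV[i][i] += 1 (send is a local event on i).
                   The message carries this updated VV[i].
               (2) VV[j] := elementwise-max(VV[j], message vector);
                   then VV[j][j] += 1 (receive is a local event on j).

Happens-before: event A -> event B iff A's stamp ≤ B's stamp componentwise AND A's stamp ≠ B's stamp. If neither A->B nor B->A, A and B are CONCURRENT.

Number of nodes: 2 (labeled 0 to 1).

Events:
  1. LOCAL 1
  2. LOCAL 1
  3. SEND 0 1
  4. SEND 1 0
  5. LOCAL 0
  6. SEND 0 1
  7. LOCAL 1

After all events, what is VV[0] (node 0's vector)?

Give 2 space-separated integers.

Answer: 4 4

Derivation:
Initial: VV[0]=[0, 0]
Initial: VV[1]=[0, 0]
Event 1: LOCAL 1: VV[1][1]++ -> VV[1]=[0, 1]
Event 2: LOCAL 1: VV[1][1]++ -> VV[1]=[0, 2]
Event 3: SEND 0->1: VV[0][0]++ -> VV[0]=[1, 0], msg_vec=[1, 0]; VV[1]=max(VV[1],msg_vec) then VV[1][1]++ -> VV[1]=[1, 3]
Event 4: SEND 1->0: VV[1][1]++ -> VV[1]=[1, 4], msg_vec=[1, 4]; VV[0]=max(VV[0],msg_vec) then VV[0][0]++ -> VV[0]=[2, 4]
Event 5: LOCAL 0: VV[0][0]++ -> VV[0]=[3, 4]
Event 6: SEND 0->1: VV[0][0]++ -> VV[0]=[4, 4], msg_vec=[4, 4]; VV[1]=max(VV[1],msg_vec) then VV[1][1]++ -> VV[1]=[4, 5]
Event 7: LOCAL 1: VV[1][1]++ -> VV[1]=[4, 6]
Final vectors: VV[0]=[4, 4]; VV[1]=[4, 6]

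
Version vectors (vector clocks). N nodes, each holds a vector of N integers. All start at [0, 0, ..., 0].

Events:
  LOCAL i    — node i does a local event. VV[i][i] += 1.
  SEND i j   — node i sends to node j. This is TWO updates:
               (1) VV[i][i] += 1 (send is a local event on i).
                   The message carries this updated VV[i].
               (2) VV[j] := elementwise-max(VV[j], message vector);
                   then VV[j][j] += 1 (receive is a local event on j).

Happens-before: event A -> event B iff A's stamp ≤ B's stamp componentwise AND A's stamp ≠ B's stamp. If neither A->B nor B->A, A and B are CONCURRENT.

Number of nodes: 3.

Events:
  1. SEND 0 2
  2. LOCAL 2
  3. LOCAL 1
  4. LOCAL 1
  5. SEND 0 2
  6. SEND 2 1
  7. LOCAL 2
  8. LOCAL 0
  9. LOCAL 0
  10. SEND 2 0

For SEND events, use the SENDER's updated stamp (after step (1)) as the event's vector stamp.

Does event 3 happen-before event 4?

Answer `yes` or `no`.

Initial: VV[0]=[0, 0, 0]
Initial: VV[1]=[0, 0, 0]
Initial: VV[2]=[0, 0, 0]
Event 1: SEND 0->2: VV[0][0]++ -> VV[0]=[1, 0, 0], msg_vec=[1, 0, 0]; VV[2]=max(VV[2],msg_vec) then VV[2][2]++ -> VV[2]=[1, 0, 1]
Event 2: LOCAL 2: VV[2][2]++ -> VV[2]=[1, 0, 2]
Event 3: LOCAL 1: VV[1][1]++ -> VV[1]=[0, 1, 0]
Event 4: LOCAL 1: VV[1][1]++ -> VV[1]=[0, 2, 0]
Event 5: SEND 0->2: VV[0][0]++ -> VV[0]=[2, 0, 0], msg_vec=[2, 0, 0]; VV[2]=max(VV[2],msg_vec) then VV[2][2]++ -> VV[2]=[2, 0, 3]
Event 6: SEND 2->1: VV[2][2]++ -> VV[2]=[2, 0, 4], msg_vec=[2, 0, 4]; VV[1]=max(VV[1],msg_vec) then VV[1][1]++ -> VV[1]=[2, 3, 4]
Event 7: LOCAL 2: VV[2][2]++ -> VV[2]=[2, 0, 5]
Event 8: LOCAL 0: VV[0][0]++ -> VV[0]=[3, 0, 0]
Event 9: LOCAL 0: VV[0][0]++ -> VV[0]=[4, 0, 0]
Event 10: SEND 2->0: VV[2][2]++ -> VV[2]=[2, 0, 6], msg_vec=[2, 0, 6]; VV[0]=max(VV[0],msg_vec) then VV[0][0]++ -> VV[0]=[5, 0, 6]
Event 3 stamp: [0, 1, 0]
Event 4 stamp: [0, 2, 0]
[0, 1, 0] <= [0, 2, 0]? True. Equal? False. Happens-before: True

Answer: yes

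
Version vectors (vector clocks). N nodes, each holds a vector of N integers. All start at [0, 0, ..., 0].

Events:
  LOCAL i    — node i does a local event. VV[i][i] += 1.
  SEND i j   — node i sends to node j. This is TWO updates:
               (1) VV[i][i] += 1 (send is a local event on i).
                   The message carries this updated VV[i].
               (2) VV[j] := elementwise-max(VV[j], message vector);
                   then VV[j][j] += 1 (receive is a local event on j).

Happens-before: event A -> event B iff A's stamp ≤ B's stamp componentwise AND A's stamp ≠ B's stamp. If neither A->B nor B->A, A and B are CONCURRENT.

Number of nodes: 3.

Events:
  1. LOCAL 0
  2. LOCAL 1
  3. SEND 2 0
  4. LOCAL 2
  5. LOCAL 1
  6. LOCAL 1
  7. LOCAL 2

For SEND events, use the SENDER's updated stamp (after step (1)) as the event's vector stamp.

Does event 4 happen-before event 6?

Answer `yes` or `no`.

Answer: no

Derivation:
Initial: VV[0]=[0, 0, 0]
Initial: VV[1]=[0, 0, 0]
Initial: VV[2]=[0, 0, 0]
Event 1: LOCAL 0: VV[0][0]++ -> VV[0]=[1, 0, 0]
Event 2: LOCAL 1: VV[1][1]++ -> VV[1]=[0, 1, 0]
Event 3: SEND 2->0: VV[2][2]++ -> VV[2]=[0, 0, 1], msg_vec=[0, 0, 1]; VV[0]=max(VV[0],msg_vec) then VV[0][0]++ -> VV[0]=[2, 0, 1]
Event 4: LOCAL 2: VV[2][2]++ -> VV[2]=[0, 0, 2]
Event 5: LOCAL 1: VV[1][1]++ -> VV[1]=[0, 2, 0]
Event 6: LOCAL 1: VV[1][1]++ -> VV[1]=[0, 3, 0]
Event 7: LOCAL 2: VV[2][2]++ -> VV[2]=[0, 0, 3]
Event 4 stamp: [0, 0, 2]
Event 6 stamp: [0, 3, 0]
[0, 0, 2] <= [0, 3, 0]? False. Equal? False. Happens-before: False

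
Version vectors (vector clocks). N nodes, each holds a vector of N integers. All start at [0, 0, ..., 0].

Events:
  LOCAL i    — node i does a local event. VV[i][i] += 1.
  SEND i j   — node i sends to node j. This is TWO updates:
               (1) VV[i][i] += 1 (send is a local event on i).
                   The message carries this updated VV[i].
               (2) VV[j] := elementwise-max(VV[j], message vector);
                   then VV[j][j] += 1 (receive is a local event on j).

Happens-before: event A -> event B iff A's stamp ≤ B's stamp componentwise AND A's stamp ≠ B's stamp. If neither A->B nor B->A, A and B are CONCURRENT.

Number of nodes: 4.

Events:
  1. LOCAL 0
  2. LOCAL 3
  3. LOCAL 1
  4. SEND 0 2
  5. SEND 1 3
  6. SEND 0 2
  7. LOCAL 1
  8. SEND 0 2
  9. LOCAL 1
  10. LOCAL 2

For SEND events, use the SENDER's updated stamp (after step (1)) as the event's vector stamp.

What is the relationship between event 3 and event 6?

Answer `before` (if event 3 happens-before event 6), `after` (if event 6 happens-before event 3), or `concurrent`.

Answer: concurrent

Derivation:
Initial: VV[0]=[0, 0, 0, 0]
Initial: VV[1]=[0, 0, 0, 0]
Initial: VV[2]=[0, 0, 0, 0]
Initial: VV[3]=[0, 0, 0, 0]
Event 1: LOCAL 0: VV[0][0]++ -> VV[0]=[1, 0, 0, 0]
Event 2: LOCAL 3: VV[3][3]++ -> VV[3]=[0, 0, 0, 1]
Event 3: LOCAL 1: VV[1][1]++ -> VV[1]=[0, 1, 0, 0]
Event 4: SEND 0->2: VV[0][0]++ -> VV[0]=[2, 0, 0, 0], msg_vec=[2, 0, 0, 0]; VV[2]=max(VV[2],msg_vec) then VV[2][2]++ -> VV[2]=[2, 0, 1, 0]
Event 5: SEND 1->3: VV[1][1]++ -> VV[1]=[0, 2, 0, 0], msg_vec=[0, 2, 0, 0]; VV[3]=max(VV[3],msg_vec) then VV[3][3]++ -> VV[3]=[0, 2, 0, 2]
Event 6: SEND 0->2: VV[0][0]++ -> VV[0]=[3, 0, 0, 0], msg_vec=[3, 0, 0, 0]; VV[2]=max(VV[2],msg_vec) then VV[2][2]++ -> VV[2]=[3, 0, 2, 0]
Event 7: LOCAL 1: VV[1][1]++ -> VV[1]=[0, 3, 0, 0]
Event 8: SEND 0->2: VV[0][0]++ -> VV[0]=[4, 0, 0, 0], msg_vec=[4, 0, 0, 0]; VV[2]=max(VV[2],msg_vec) then VV[2][2]++ -> VV[2]=[4, 0, 3, 0]
Event 9: LOCAL 1: VV[1][1]++ -> VV[1]=[0, 4, 0, 0]
Event 10: LOCAL 2: VV[2][2]++ -> VV[2]=[4, 0, 4, 0]
Event 3 stamp: [0, 1, 0, 0]
Event 6 stamp: [3, 0, 0, 0]
[0, 1, 0, 0] <= [3, 0, 0, 0]? False
[3, 0, 0, 0] <= [0, 1, 0, 0]? False
Relation: concurrent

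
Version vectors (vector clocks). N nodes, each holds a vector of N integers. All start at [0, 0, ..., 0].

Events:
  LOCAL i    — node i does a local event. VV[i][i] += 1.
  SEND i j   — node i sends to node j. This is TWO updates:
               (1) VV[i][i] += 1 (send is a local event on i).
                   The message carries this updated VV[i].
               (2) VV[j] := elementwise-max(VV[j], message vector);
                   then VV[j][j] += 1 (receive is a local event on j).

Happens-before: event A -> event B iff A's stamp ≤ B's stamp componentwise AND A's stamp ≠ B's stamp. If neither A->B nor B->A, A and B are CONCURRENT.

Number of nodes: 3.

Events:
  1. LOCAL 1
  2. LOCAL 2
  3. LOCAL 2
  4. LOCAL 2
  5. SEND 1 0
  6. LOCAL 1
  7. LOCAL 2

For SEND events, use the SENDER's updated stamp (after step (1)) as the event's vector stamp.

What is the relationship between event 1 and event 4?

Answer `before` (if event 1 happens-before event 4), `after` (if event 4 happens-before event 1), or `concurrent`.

Answer: concurrent

Derivation:
Initial: VV[0]=[0, 0, 0]
Initial: VV[1]=[0, 0, 0]
Initial: VV[2]=[0, 0, 0]
Event 1: LOCAL 1: VV[1][1]++ -> VV[1]=[0, 1, 0]
Event 2: LOCAL 2: VV[2][2]++ -> VV[2]=[0, 0, 1]
Event 3: LOCAL 2: VV[2][2]++ -> VV[2]=[0, 0, 2]
Event 4: LOCAL 2: VV[2][2]++ -> VV[2]=[0, 0, 3]
Event 5: SEND 1->0: VV[1][1]++ -> VV[1]=[0, 2, 0], msg_vec=[0, 2, 0]; VV[0]=max(VV[0],msg_vec) then VV[0][0]++ -> VV[0]=[1, 2, 0]
Event 6: LOCAL 1: VV[1][1]++ -> VV[1]=[0, 3, 0]
Event 7: LOCAL 2: VV[2][2]++ -> VV[2]=[0, 0, 4]
Event 1 stamp: [0, 1, 0]
Event 4 stamp: [0, 0, 3]
[0, 1, 0] <= [0, 0, 3]? False
[0, 0, 3] <= [0, 1, 0]? False
Relation: concurrent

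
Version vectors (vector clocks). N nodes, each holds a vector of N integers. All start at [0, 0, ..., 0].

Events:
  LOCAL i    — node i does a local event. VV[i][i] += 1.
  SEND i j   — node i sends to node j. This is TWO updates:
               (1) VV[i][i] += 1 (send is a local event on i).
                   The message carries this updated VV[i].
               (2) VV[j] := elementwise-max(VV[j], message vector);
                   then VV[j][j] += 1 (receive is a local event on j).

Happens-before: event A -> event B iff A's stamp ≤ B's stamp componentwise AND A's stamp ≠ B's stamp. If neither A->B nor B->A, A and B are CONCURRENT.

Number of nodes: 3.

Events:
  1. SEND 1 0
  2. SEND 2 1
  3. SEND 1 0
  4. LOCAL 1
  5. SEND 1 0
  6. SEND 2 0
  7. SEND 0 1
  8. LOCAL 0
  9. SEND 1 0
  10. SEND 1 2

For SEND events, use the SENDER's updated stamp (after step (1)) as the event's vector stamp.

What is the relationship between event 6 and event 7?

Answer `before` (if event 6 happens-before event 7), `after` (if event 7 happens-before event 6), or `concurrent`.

Initial: VV[0]=[0, 0, 0]
Initial: VV[1]=[0, 0, 0]
Initial: VV[2]=[0, 0, 0]
Event 1: SEND 1->0: VV[1][1]++ -> VV[1]=[0, 1, 0], msg_vec=[0, 1, 0]; VV[0]=max(VV[0],msg_vec) then VV[0][0]++ -> VV[0]=[1, 1, 0]
Event 2: SEND 2->1: VV[2][2]++ -> VV[2]=[0, 0, 1], msg_vec=[0, 0, 1]; VV[1]=max(VV[1],msg_vec) then VV[1][1]++ -> VV[1]=[0, 2, 1]
Event 3: SEND 1->0: VV[1][1]++ -> VV[1]=[0, 3, 1], msg_vec=[0, 3, 1]; VV[0]=max(VV[0],msg_vec) then VV[0][0]++ -> VV[0]=[2, 3, 1]
Event 4: LOCAL 1: VV[1][1]++ -> VV[1]=[0, 4, 1]
Event 5: SEND 1->0: VV[1][1]++ -> VV[1]=[0, 5, 1], msg_vec=[0, 5, 1]; VV[0]=max(VV[0],msg_vec) then VV[0][0]++ -> VV[0]=[3, 5, 1]
Event 6: SEND 2->0: VV[2][2]++ -> VV[2]=[0, 0, 2], msg_vec=[0, 0, 2]; VV[0]=max(VV[0],msg_vec) then VV[0][0]++ -> VV[0]=[4, 5, 2]
Event 7: SEND 0->1: VV[0][0]++ -> VV[0]=[5, 5, 2], msg_vec=[5, 5, 2]; VV[1]=max(VV[1],msg_vec) then VV[1][1]++ -> VV[1]=[5, 6, 2]
Event 8: LOCAL 0: VV[0][0]++ -> VV[0]=[6, 5, 2]
Event 9: SEND 1->0: VV[1][1]++ -> VV[1]=[5, 7, 2], msg_vec=[5, 7, 2]; VV[0]=max(VV[0],msg_vec) then VV[0][0]++ -> VV[0]=[7, 7, 2]
Event 10: SEND 1->2: VV[1][1]++ -> VV[1]=[5, 8, 2], msg_vec=[5, 8, 2]; VV[2]=max(VV[2],msg_vec) then VV[2][2]++ -> VV[2]=[5, 8, 3]
Event 6 stamp: [0, 0, 2]
Event 7 stamp: [5, 5, 2]
[0, 0, 2] <= [5, 5, 2]? True
[5, 5, 2] <= [0, 0, 2]? False
Relation: before

Answer: before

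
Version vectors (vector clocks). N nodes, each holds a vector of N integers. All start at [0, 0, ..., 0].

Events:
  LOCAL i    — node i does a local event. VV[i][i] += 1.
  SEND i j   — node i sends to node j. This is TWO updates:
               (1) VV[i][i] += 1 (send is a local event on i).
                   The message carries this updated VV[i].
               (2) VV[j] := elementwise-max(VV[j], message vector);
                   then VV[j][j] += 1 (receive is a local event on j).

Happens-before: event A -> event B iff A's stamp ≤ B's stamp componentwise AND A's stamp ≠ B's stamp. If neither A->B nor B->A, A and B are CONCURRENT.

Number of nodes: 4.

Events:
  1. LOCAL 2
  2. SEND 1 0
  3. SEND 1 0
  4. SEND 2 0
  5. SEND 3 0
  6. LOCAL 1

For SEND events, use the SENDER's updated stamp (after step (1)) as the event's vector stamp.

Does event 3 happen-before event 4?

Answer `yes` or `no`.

Initial: VV[0]=[0, 0, 0, 0]
Initial: VV[1]=[0, 0, 0, 0]
Initial: VV[2]=[0, 0, 0, 0]
Initial: VV[3]=[0, 0, 0, 0]
Event 1: LOCAL 2: VV[2][2]++ -> VV[2]=[0, 0, 1, 0]
Event 2: SEND 1->0: VV[1][1]++ -> VV[1]=[0, 1, 0, 0], msg_vec=[0, 1, 0, 0]; VV[0]=max(VV[0],msg_vec) then VV[0][0]++ -> VV[0]=[1, 1, 0, 0]
Event 3: SEND 1->0: VV[1][1]++ -> VV[1]=[0, 2, 0, 0], msg_vec=[0, 2, 0, 0]; VV[0]=max(VV[0],msg_vec) then VV[0][0]++ -> VV[0]=[2, 2, 0, 0]
Event 4: SEND 2->0: VV[2][2]++ -> VV[2]=[0, 0, 2, 0], msg_vec=[0, 0, 2, 0]; VV[0]=max(VV[0],msg_vec) then VV[0][0]++ -> VV[0]=[3, 2, 2, 0]
Event 5: SEND 3->0: VV[3][3]++ -> VV[3]=[0, 0, 0, 1], msg_vec=[0, 0, 0, 1]; VV[0]=max(VV[0],msg_vec) then VV[0][0]++ -> VV[0]=[4, 2, 2, 1]
Event 6: LOCAL 1: VV[1][1]++ -> VV[1]=[0, 3, 0, 0]
Event 3 stamp: [0, 2, 0, 0]
Event 4 stamp: [0, 0, 2, 0]
[0, 2, 0, 0] <= [0, 0, 2, 0]? False. Equal? False. Happens-before: False

Answer: no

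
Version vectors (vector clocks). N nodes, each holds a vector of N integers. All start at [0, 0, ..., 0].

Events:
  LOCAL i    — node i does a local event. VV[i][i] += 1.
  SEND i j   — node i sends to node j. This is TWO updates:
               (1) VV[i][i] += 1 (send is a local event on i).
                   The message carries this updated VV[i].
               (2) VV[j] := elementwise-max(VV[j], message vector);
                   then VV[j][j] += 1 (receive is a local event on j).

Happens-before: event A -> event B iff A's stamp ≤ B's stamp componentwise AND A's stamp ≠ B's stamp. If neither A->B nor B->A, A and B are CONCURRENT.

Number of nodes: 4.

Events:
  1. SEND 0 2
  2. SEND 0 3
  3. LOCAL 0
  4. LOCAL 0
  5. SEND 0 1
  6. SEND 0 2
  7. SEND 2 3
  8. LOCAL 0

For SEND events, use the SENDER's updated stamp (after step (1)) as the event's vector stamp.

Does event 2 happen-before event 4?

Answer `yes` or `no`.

Initial: VV[0]=[0, 0, 0, 0]
Initial: VV[1]=[0, 0, 0, 0]
Initial: VV[2]=[0, 0, 0, 0]
Initial: VV[3]=[0, 0, 0, 0]
Event 1: SEND 0->2: VV[0][0]++ -> VV[0]=[1, 0, 0, 0], msg_vec=[1, 0, 0, 0]; VV[2]=max(VV[2],msg_vec) then VV[2][2]++ -> VV[2]=[1, 0, 1, 0]
Event 2: SEND 0->3: VV[0][0]++ -> VV[0]=[2, 0, 0, 0], msg_vec=[2, 0, 0, 0]; VV[3]=max(VV[3],msg_vec) then VV[3][3]++ -> VV[3]=[2, 0, 0, 1]
Event 3: LOCAL 0: VV[0][0]++ -> VV[0]=[3, 0, 0, 0]
Event 4: LOCAL 0: VV[0][0]++ -> VV[0]=[4, 0, 0, 0]
Event 5: SEND 0->1: VV[0][0]++ -> VV[0]=[5, 0, 0, 0], msg_vec=[5, 0, 0, 0]; VV[1]=max(VV[1],msg_vec) then VV[1][1]++ -> VV[1]=[5, 1, 0, 0]
Event 6: SEND 0->2: VV[0][0]++ -> VV[0]=[6, 0, 0, 0], msg_vec=[6, 0, 0, 0]; VV[2]=max(VV[2],msg_vec) then VV[2][2]++ -> VV[2]=[6, 0, 2, 0]
Event 7: SEND 2->3: VV[2][2]++ -> VV[2]=[6, 0, 3, 0], msg_vec=[6, 0, 3, 0]; VV[3]=max(VV[3],msg_vec) then VV[3][3]++ -> VV[3]=[6, 0, 3, 2]
Event 8: LOCAL 0: VV[0][0]++ -> VV[0]=[7, 0, 0, 0]
Event 2 stamp: [2, 0, 0, 0]
Event 4 stamp: [4, 0, 0, 0]
[2, 0, 0, 0] <= [4, 0, 0, 0]? True. Equal? False. Happens-before: True

Answer: yes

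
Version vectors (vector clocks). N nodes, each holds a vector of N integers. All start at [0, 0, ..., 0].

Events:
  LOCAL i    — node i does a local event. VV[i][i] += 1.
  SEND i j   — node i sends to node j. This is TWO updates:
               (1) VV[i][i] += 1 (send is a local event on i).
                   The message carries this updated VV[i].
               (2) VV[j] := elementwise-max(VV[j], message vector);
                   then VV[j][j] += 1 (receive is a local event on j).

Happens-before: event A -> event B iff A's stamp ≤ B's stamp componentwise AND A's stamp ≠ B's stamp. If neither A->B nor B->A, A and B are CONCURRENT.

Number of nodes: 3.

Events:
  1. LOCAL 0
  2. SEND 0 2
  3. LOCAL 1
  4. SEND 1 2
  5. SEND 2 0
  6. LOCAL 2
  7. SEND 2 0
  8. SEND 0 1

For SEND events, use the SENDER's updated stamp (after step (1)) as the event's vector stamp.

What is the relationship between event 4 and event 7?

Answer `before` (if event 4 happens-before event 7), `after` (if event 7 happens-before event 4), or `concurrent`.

Answer: before

Derivation:
Initial: VV[0]=[0, 0, 0]
Initial: VV[1]=[0, 0, 0]
Initial: VV[2]=[0, 0, 0]
Event 1: LOCAL 0: VV[0][0]++ -> VV[0]=[1, 0, 0]
Event 2: SEND 0->2: VV[0][0]++ -> VV[0]=[2, 0, 0], msg_vec=[2, 0, 0]; VV[2]=max(VV[2],msg_vec) then VV[2][2]++ -> VV[2]=[2, 0, 1]
Event 3: LOCAL 1: VV[1][1]++ -> VV[1]=[0, 1, 0]
Event 4: SEND 1->2: VV[1][1]++ -> VV[1]=[0, 2, 0], msg_vec=[0, 2, 0]; VV[2]=max(VV[2],msg_vec) then VV[2][2]++ -> VV[2]=[2, 2, 2]
Event 5: SEND 2->0: VV[2][2]++ -> VV[2]=[2, 2, 3], msg_vec=[2, 2, 3]; VV[0]=max(VV[0],msg_vec) then VV[0][0]++ -> VV[0]=[3, 2, 3]
Event 6: LOCAL 2: VV[2][2]++ -> VV[2]=[2, 2, 4]
Event 7: SEND 2->0: VV[2][2]++ -> VV[2]=[2, 2, 5], msg_vec=[2, 2, 5]; VV[0]=max(VV[0],msg_vec) then VV[0][0]++ -> VV[0]=[4, 2, 5]
Event 8: SEND 0->1: VV[0][0]++ -> VV[0]=[5, 2, 5], msg_vec=[5, 2, 5]; VV[1]=max(VV[1],msg_vec) then VV[1][1]++ -> VV[1]=[5, 3, 5]
Event 4 stamp: [0, 2, 0]
Event 7 stamp: [2, 2, 5]
[0, 2, 0] <= [2, 2, 5]? True
[2, 2, 5] <= [0, 2, 0]? False
Relation: before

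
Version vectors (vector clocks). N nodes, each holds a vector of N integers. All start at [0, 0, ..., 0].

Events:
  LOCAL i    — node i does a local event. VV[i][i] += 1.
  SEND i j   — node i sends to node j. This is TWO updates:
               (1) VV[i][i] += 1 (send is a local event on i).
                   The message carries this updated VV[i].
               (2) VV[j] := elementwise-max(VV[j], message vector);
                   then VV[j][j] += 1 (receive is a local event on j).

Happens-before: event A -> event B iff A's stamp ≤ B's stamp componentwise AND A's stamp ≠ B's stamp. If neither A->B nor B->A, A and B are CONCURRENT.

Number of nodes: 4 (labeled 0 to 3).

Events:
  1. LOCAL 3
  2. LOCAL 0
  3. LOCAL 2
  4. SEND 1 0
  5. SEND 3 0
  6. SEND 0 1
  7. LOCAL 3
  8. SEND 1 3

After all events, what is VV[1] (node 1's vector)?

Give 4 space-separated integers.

Initial: VV[0]=[0, 0, 0, 0]
Initial: VV[1]=[0, 0, 0, 0]
Initial: VV[2]=[0, 0, 0, 0]
Initial: VV[3]=[0, 0, 0, 0]
Event 1: LOCAL 3: VV[3][3]++ -> VV[3]=[0, 0, 0, 1]
Event 2: LOCAL 0: VV[0][0]++ -> VV[0]=[1, 0, 0, 0]
Event 3: LOCAL 2: VV[2][2]++ -> VV[2]=[0, 0, 1, 0]
Event 4: SEND 1->0: VV[1][1]++ -> VV[1]=[0, 1, 0, 0], msg_vec=[0, 1, 0, 0]; VV[0]=max(VV[0],msg_vec) then VV[0][0]++ -> VV[0]=[2, 1, 0, 0]
Event 5: SEND 3->0: VV[3][3]++ -> VV[3]=[0, 0, 0, 2], msg_vec=[0, 0, 0, 2]; VV[0]=max(VV[0],msg_vec) then VV[0][0]++ -> VV[0]=[3, 1, 0, 2]
Event 6: SEND 0->1: VV[0][0]++ -> VV[0]=[4, 1, 0, 2], msg_vec=[4, 1, 0, 2]; VV[1]=max(VV[1],msg_vec) then VV[1][1]++ -> VV[1]=[4, 2, 0, 2]
Event 7: LOCAL 3: VV[3][3]++ -> VV[3]=[0, 0, 0, 3]
Event 8: SEND 1->3: VV[1][1]++ -> VV[1]=[4, 3, 0, 2], msg_vec=[4, 3, 0, 2]; VV[3]=max(VV[3],msg_vec) then VV[3][3]++ -> VV[3]=[4, 3, 0, 4]
Final vectors: VV[0]=[4, 1, 0, 2]; VV[1]=[4, 3, 0, 2]; VV[2]=[0, 0, 1, 0]; VV[3]=[4, 3, 0, 4]

Answer: 4 3 0 2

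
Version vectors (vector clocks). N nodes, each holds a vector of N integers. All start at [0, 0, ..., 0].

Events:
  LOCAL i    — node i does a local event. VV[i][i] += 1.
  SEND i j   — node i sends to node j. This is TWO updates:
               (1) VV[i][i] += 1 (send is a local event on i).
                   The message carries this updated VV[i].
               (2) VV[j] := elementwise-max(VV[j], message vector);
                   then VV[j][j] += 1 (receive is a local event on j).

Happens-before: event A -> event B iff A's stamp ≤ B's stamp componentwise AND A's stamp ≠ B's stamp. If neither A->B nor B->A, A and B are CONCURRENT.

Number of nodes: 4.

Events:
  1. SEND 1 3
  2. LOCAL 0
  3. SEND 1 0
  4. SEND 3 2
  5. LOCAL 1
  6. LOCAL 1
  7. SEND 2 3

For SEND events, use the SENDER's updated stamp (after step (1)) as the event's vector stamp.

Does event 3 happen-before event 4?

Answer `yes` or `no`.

Answer: no

Derivation:
Initial: VV[0]=[0, 0, 0, 0]
Initial: VV[1]=[0, 0, 0, 0]
Initial: VV[2]=[0, 0, 0, 0]
Initial: VV[3]=[0, 0, 0, 0]
Event 1: SEND 1->3: VV[1][1]++ -> VV[1]=[0, 1, 0, 0], msg_vec=[0, 1, 0, 0]; VV[3]=max(VV[3],msg_vec) then VV[3][3]++ -> VV[3]=[0, 1, 0, 1]
Event 2: LOCAL 0: VV[0][0]++ -> VV[0]=[1, 0, 0, 0]
Event 3: SEND 1->0: VV[1][1]++ -> VV[1]=[0, 2, 0, 0], msg_vec=[0, 2, 0, 0]; VV[0]=max(VV[0],msg_vec) then VV[0][0]++ -> VV[0]=[2, 2, 0, 0]
Event 4: SEND 3->2: VV[3][3]++ -> VV[3]=[0, 1, 0, 2], msg_vec=[0, 1, 0, 2]; VV[2]=max(VV[2],msg_vec) then VV[2][2]++ -> VV[2]=[0, 1, 1, 2]
Event 5: LOCAL 1: VV[1][1]++ -> VV[1]=[0, 3, 0, 0]
Event 6: LOCAL 1: VV[1][1]++ -> VV[1]=[0, 4, 0, 0]
Event 7: SEND 2->3: VV[2][2]++ -> VV[2]=[0, 1, 2, 2], msg_vec=[0, 1, 2, 2]; VV[3]=max(VV[3],msg_vec) then VV[3][3]++ -> VV[3]=[0, 1, 2, 3]
Event 3 stamp: [0, 2, 0, 0]
Event 4 stamp: [0, 1, 0, 2]
[0, 2, 0, 0] <= [0, 1, 0, 2]? False. Equal? False. Happens-before: False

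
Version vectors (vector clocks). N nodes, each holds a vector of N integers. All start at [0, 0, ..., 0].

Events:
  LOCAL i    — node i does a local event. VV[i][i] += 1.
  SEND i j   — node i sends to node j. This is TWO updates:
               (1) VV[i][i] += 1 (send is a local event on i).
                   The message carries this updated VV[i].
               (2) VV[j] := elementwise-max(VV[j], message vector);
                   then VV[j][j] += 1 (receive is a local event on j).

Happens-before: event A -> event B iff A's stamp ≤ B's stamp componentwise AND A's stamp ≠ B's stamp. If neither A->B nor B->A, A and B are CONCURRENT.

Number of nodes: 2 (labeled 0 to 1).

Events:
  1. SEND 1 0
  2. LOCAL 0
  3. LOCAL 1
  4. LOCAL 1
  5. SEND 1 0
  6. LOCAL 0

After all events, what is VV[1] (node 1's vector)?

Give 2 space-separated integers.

Initial: VV[0]=[0, 0]
Initial: VV[1]=[0, 0]
Event 1: SEND 1->0: VV[1][1]++ -> VV[1]=[0, 1], msg_vec=[0, 1]; VV[0]=max(VV[0],msg_vec) then VV[0][0]++ -> VV[0]=[1, 1]
Event 2: LOCAL 0: VV[0][0]++ -> VV[0]=[2, 1]
Event 3: LOCAL 1: VV[1][1]++ -> VV[1]=[0, 2]
Event 4: LOCAL 1: VV[1][1]++ -> VV[1]=[0, 3]
Event 5: SEND 1->0: VV[1][1]++ -> VV[1]=[0, 4], msg_vec=[0, 4]; VV[0]=max(VV[0],msg_vec) then VV[0][0]++ -> VV[0]=[3, 4]
Event 6: LOCAL 0: VV[0][0]++ -> VV[0]=[4, 4]
Final vectors: VV[0]=[4, 4]; VV[1]=[0, 4]

Answer: 0 4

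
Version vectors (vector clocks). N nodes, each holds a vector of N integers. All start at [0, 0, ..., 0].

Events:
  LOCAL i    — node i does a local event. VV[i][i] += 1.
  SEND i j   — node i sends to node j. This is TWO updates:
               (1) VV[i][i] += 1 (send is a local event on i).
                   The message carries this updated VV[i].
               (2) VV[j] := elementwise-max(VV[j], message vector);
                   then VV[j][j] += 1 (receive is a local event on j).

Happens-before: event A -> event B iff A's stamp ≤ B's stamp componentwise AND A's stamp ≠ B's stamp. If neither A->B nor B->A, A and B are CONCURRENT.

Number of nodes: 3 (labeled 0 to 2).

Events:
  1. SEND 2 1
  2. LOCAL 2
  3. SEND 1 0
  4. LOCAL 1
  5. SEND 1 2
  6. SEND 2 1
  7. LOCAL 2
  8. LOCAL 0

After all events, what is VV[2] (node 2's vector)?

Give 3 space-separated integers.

Answer: 0 4 5

Derivation:
Initial: VV[0]=[0, 0, 0]
Initial: VV[1]=[0, 0, 0]
Initial: VV[2]=[0, 0, 0]
Event 1: SEND 2->1: VV[2][2]++ -> VV[2]=[0, 0, 1], msg_vec=[0, 0, 1]; VV[1]=max(VV[1],msg_vec) then VV[1][1]++ -> VV[1]=[0, 1, 1]
Event 2: LOCAL 2: VV[2][2]++ -> VV[2]=[0, 0, 2]
Event 3: SEND 1->0: VV[1][1]++ -> VV[1]=[0, 2, 1], msg_vec=[0, 2, 1]; VV[0]=max(VV[0],msg_vec) then VV[0][0]++ -> VV[0]=[1, 2, 1]
Event 4: LOCAL 1: VV[1][1]++ -> VV[1]=[0, 3, 1]
Event 5: SEND 1->2: VV[1][1]++ -> VV[1]=[0, 4, 1], msg_vec=[0, 4, 1]; VV[2]=max(VV[2],msg_vec) then VV[2][2]++ -> VV[2]=[0, 4, 3]
Event 6: SEND 2->1: VV[2][2]++ -> VV[2]=[0, 4, 4], msg_vec=[0, 4, 4]; VV[1]=max(VV[1],msg_vec) then VV[1][1]++ -> VV[1]=[0, 5, 4]
Event 7: LOCAL 2: VV[2][2]++ -> VV[2]=[0, 4, 5]
Event 8: LOCAL 0: VV[0][0]++ -> VV[0]=[2, 2, 1]
Final vectors: VV[0]=[2, 2, 1]; VV[1]=[0, 5, 4]; VV[2]=[0, 4, 5]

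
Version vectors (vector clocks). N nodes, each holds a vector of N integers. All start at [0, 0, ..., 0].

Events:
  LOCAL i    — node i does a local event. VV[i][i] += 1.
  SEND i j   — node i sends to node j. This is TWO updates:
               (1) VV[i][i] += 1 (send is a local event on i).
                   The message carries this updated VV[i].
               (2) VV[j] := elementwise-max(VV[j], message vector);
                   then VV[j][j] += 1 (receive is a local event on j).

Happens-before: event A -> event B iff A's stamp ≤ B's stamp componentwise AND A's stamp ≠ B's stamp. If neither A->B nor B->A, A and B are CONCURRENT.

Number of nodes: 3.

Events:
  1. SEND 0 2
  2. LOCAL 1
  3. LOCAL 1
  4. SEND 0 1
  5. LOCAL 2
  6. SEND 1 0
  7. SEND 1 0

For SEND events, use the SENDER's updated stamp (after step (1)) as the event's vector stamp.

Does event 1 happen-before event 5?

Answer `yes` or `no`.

Answer: yes

Derivation:
Initial: VV[0]=[0, 0, 0]
Initial: VV[1]=[0, 0, 0]
Initial: VV[2]=[0, 0, 0]
Event 1: SEND 0->2: VV[0][0]++ -> VV[0]=[1, 0, 0], msg_vec=[1, 0, 0]; VV[2]=max(VV[2],msg_vec) then VV[2][2]++ -> VV[2]=[1, 0, 1]
Event 2: LOCAL 1: VV[1][1]++ -> VV[1]=[0, 1, 0]
Event 3: LOCAL 1: VV[1][1]++ -> VV[1]=[0, 2, 0]
Event 4: SEND 0->1: VV[0][0]++ -> VV[0]=[2, 0, 0], msg_vec=[2, 0, 0]; VV[1]=max(VV[1],msg_vec) then VV[1][1]++ -> VV[1]=[2, 3, 0]
Event 5: LOCAL 2: VV[2][2]++ -> VV[2]=[1, 0, 2]
Event 6: SEND 1->0: VV[1][1]++ -> VV[1]=[2, 4, 0], msg_vec=[2, 4, 0]; VV[0]=max(VV[0],msg_vec) then VV[0][0]++ -> VV[0]=[3, 4, 0]
Event 7: SEND 1->0: VV[1][1]++ -> VV[1]=[2, 5, 0], msg_vec=[2, 5, 0]; VV[0]=max(VV[0],msg_vec) then VV[0][0]++ -> VV[0]=[4, 5, 0]
Event 1 stamp: [1, 0, 0]
Event 5 stamp: [1, 0, 2]
[1, 0, 0] <= [1, 0, 2]? True. Equal? False. Happens-before: True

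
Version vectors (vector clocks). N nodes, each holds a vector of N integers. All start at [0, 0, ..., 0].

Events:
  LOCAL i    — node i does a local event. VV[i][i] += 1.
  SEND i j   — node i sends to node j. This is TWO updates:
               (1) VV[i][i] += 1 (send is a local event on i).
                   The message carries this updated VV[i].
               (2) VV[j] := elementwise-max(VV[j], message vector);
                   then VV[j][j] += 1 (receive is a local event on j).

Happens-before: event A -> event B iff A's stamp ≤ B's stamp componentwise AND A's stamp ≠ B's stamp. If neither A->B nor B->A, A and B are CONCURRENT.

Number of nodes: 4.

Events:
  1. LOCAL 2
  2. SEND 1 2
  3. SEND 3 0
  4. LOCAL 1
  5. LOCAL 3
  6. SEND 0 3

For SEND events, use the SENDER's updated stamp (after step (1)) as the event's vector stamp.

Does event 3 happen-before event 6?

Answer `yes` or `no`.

Initial: VV[0]=[0, 0, 0, 0]
Initial: VV[1]=[0, 0, 0, 0]
Initial: VV[2]=[0, 0, 0, 0]
Initial: VV[3]=[0, 0, 0, 0]
Event 1: LOCAL 2: VV[2][2]++ -> VV[2]=[0, 0, 1, 0]
Event 2: SEND 1->2: VV[1][1]++ -> VV[1]=[0, 1, 0, 0], msg_vec=[0, 1, 0, 0]; VV[2]=max(VV[2],msg_vec) then VV[2][2]++ -> VV[2]=[0, 1, 2, 0]
Event 3: SEND 3->0: VV[3][3]++ -> VV[3]=[0, 0, 0, 1], msg_vec=[0, 0, 0, 1]; VV[0]=max(VV[0],msg_vec) then VV[0][0]++ -> VV[0]=[1, 0, 0, 1]
Event 4: LOCAL 1: VV[1][1]++ -> VV[1]=[0, 2, 0, 0]
Event 5: LOCAL 3: VV[3][3]++ -> VV[3]=[0, 0, 0, 2]
Event 6: SEND 0->3: VV[0][0]++ -> VV[0]=[2, 0, 0, 1], msg_vec=[2, 0, 0, 1]; VV[3]=max(VV[3],msg_vec) then VV[3][3]++ -> VV[3]=[2, 0, 0, 3]
Event 3 stamp: [0, 0, 0, 1]
Event 6 stamp: [2, 0, 0, 1]
[0, 0, 0, 1] <= [2, 0, 0, 1]? True. Equal? False. Happens-before: True

Answer: yes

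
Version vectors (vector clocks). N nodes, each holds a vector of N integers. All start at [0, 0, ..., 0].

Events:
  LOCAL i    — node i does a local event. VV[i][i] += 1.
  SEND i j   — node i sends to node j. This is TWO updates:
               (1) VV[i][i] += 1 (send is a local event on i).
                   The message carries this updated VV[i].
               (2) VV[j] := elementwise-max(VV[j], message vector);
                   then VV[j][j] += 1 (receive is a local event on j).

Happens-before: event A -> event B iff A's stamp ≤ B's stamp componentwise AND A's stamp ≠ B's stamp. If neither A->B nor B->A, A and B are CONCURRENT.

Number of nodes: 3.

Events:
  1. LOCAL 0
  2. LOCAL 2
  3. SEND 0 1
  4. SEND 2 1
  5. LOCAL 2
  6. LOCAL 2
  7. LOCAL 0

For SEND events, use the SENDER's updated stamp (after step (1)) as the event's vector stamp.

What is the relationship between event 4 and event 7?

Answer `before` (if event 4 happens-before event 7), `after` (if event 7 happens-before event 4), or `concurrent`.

Initial: VV[0]=[0, 0, 0]
Initial: VV[1]=[0, 0, 0]
Initial: VV[2]=[0, 0, 0]
Event 1: LOCAL 0: VV[0][0]++ -> VV[0]=[1, 0, 0]
Event 2: LOCAL 2: VV[2][2]++ -> VV[2]=[0, 0, 1]
Event 3: SEND 0->1: VV[0][0]++ -> VV[0]=[2, 0, 0], msg_vec=[2, 0, 0]; VV[1]=max(VV[1],msg_vec) then VV[1][1]++ -> VV[1]=[2, 1, 0]
Event 4: SEND 2->1: VV[2][2]++ -> VV[2]=[0, 0, 2], msg_vec=[0, 0, 2]; VV[1]=max(VV[1],msg_vec) then VV[1][1]++ -> VV[1]=[2, 2, 2]
Event 5: LOCAL 2: VV[2][2]++ -> VV[2]=[0, 0, 3]
Event 6: LOCAL 2: VV[2][2]++ -> VV[2]=[0, 0, 4]
Event 7: LOCAL 0: VV[0][0]++ -> VV[0]=[3, 0, 0]
Event 4 stamp: [0, 0, 2]
Event 7 stamp: [3, 0, 0]
[0, 0, 2] <= [3, 0, 0]? False
[3, 0, 0] <= [0, 0, 2]? False
Relation: concurrent

Answer: concurrent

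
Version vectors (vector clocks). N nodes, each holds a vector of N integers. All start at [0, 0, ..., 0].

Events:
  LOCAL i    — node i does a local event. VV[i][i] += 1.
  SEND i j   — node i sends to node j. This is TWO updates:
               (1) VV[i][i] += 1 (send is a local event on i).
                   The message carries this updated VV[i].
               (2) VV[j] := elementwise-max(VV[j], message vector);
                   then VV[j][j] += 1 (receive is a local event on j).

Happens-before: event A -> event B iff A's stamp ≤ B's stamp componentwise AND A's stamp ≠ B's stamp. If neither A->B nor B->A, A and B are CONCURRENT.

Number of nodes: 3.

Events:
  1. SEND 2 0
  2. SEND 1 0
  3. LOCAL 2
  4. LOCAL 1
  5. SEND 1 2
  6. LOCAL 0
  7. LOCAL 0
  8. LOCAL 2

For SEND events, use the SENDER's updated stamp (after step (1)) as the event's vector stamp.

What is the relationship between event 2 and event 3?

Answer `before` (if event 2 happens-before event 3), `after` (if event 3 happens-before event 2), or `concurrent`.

Answer: concurrent

Derivation:
Initial: VV[0]=[0, 0, 0]
Initial: VV[1]=[0, 0, 0]
Initial: VV[2]=[0, 0, 0]
Event 1: SEND 2->0: VV[2][2]++ -> VV[2]=[0, 0, 1], msg_vec=[0, 0, 1]; VV[0]=max(VV[0],msg_vec) then VV[0][0]++ -> VV[0]=[1, 0, 1]
Event 2: SEND 1->0: VV[1][1]++ -> VV[1]=[0, 1, 0], msg_vec=[0, 1, 0]; VV[0]=max(VV[0],msg_vec) then VV[0][0]++ -> VV[0]=[2, 1, 1]
Event 3: LOCAL 2: VV[2][2]++ -> VV[2]=[0, 0, 2]
Event 4: LOCAL 1: VV[1][1]++ -> VV[1]=[0, 2, 0]
Event 5: SEND 1->2: VV[1][1]++ -> VV[1]=[0, 3, 0], msg_vec=[0, 3, 0]; VV[2]=max(VV[2],msg_vec) then VV[2][2]++ -> VV[2]=[0, 3, 3]
Event 6: LOCAL 0: VV[0][0]++ -> VV[0]=[3, 1, 1]
Event 7: LOCAL 0: VV[0][0]++ -> VV[0]=[4, 1, 1]
Event 8: LOCAL 2: VV[2][2]++ -> VV[2]=[0, 3, 4]
Event 2 stamp: [0, 1, 0]
Event 3 stamp: [0, 0, 2]
[0, 1, 0] <= [0, 0, 2]? False
[0, 0, 2] <= [0, 1, 0]? False
Relation: concurrent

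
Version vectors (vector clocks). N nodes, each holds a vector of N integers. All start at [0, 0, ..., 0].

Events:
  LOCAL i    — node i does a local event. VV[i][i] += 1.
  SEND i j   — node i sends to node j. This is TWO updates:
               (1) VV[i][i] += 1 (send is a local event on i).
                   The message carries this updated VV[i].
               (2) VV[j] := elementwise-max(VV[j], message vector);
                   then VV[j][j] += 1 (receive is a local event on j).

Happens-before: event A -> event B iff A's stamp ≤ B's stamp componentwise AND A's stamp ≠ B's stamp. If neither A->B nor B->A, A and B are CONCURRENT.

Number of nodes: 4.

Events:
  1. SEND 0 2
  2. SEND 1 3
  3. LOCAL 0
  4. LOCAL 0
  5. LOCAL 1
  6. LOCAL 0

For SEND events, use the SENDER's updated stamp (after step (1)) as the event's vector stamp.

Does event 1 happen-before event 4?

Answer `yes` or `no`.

Answer: yes

Derivation:
Initial: VV[0]=[0, 0, 0, 0]
Initial: VV[1]=[0, 0, 0, 0]
Initial: VV[2]=[0, 0, 0, 0]
Initial: VV[3]=[0, 0, 0, 0]
Event 1: SEND 0->2: VV[0][0]++ -> VV[0]=[1, 0, 0, 0], msg_vec=[1, 0, 0, 0]; VV[2]=max(VV[2],msg_vec) then VV[2][2]++ -> VV[2]=[1, 0, 1, 0]
Event 2: SEND 1->3: VV[1][1]++ -> VV[1]=[0, 1, 0, 0], msg_vec=[0, 1, 0, 0]; VV[3]=max(VV[3],msg_vec) then VV[3][3]++ -> VV[3]=[0, 1, 0, 1]
Event 3: LOCAL 0: VV[0][0]++ -> VV[0]=[2, 0, 0, 0]
Event 4: LOCAL 0: VV[0][0]++ -> VV[0]=[3, 0, 0, 0]
Event 5: LOCAL 1: VV[1][1]++ -> VV[1]=[0, 2, 0, 0]
Event 6: LOCAL 0: VV[0][0]++ -> VV[0]=[4, 0, 0, 0]
Event 1 stamp: [1, 0, 0, 0]
Event 4 stamp: [3, 0, 0, 0]
[1, 0, 0, 0] <= [3, 0, 0, 0]? True. Equal? False. Happens-before: True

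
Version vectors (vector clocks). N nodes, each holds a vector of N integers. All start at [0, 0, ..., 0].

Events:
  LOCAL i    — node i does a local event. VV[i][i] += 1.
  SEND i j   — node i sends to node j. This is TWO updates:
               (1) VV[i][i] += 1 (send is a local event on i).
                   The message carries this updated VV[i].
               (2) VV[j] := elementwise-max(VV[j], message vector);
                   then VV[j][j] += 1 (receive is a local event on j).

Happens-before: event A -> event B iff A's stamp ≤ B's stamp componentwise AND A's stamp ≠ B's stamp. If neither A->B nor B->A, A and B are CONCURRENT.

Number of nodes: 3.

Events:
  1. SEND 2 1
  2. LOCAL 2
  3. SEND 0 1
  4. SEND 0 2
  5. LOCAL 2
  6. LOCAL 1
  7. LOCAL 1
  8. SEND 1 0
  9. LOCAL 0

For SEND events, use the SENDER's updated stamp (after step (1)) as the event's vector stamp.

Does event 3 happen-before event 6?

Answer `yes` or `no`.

Answer: yes

Derivation:
Initial: VV[0]=[0, 0, 0]
Initial: VV[1]=[0, 0, 0]
Initial: VV[2]=[0, 0, 0]
Event 1: SEND 2->1: VV[2][2]++ -> VV[2]=[0, 0, 1], msg_vec=[0, 0, 1]; VV[1]=max(VV[1],msg_vec) then VV[1][1]++ -> VV[1]=[0, 1, 1]
Event 2: LOCAL 2: VV[2][2]++ -> VV[2]=[0, 0, 2]
Event 3: SEND 0->1: VV[0][0]++ -> VV[0]=[1, 0, 0], msg_vec=[1, 0, 0]; VV[1]=max(VV[1],msg_vec) then VV[1][1]++ -> VV[1]=[1, 2, 1]
Event 4: SEND 0->2: VV[0][0]++ -> VV[0]=[2, 0, 0], msg_vec=[2, 0, 0]; VV[2]=max(VV[2],msg_vec) then VV[2][2]++ -> VV[2]=[2, 0, 3]
Event 5: LOCAL 2: VV[2][2]++ -> VV[2]=[2, 0, 4]
Event 6: LOCAL 1: VV[1][1]++ -> VV[1]=[1, 3, 1]
Event 7: LOCAL 1: VV[1][1]++ -> VV[1]=[1, 4, 1]
Event 8: SEND 1->0: VV[1][1]++ -> VV[1]=[1, 5, 1], msg_vec=[1, 5, 1]; VV[0]=max(VV[0],msg_vec) then VV[0][0]++ -> VV[0]=[3, 5, 1]
Event 9: LOCAL 0: VV[0][0]++ -> VV[0]=[4, 5, 1]
Event 3 stamp: [1, 0, 0]
Event 6 stamp: [1, 3, 1]
[1, 0, 0] <= [1, 3, 1]? True. Equal? False. Happens-before: True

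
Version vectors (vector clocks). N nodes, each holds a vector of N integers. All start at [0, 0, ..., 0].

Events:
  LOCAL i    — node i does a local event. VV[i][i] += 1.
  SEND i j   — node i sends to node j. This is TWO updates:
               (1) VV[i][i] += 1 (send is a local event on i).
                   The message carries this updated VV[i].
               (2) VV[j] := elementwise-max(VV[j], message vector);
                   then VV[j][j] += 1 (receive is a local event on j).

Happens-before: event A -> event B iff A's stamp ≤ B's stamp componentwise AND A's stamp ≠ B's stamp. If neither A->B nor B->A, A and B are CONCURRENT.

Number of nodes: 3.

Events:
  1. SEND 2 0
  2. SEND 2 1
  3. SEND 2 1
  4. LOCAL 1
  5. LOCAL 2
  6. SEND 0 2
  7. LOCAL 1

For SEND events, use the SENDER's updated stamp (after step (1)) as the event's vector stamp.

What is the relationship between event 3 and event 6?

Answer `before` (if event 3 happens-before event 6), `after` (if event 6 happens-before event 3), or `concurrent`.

Initial: VV[0]=[0, 0, 0]
Initial: VV[1]=[0, 0, 0]
Initial: VV[2]=[0, 0, 0]
Event 1: SEND 2->0: VV[2][2]++ -> VV[2]=[0, 0, 1], msg_vec=[0, 0, 1]; VV[0]=max(VV[0],msg_vec) then VV[0][0]++ -> VV[0]=[1, 0, 1]
Event 2: SEND 2->1: VV[2][2]++ -> VV[2]=[0, 0, 2], msg_vec=[0, 0, 2]; VV[1]=max(VV[1],msg_vec) then VV[1][1]++ -> VV[1]=[0, 1, 2]
Event 3: SEND 2->1: VV[2][2]++ -> VV[2]=[0, 0, 3], msg_vec=[0, 0, 3]; VV[1]=max(VV[1],msg_vec) then VV[1][1]++ -> VV[1]=[0, 2, 3]
Event 4: LOCAL 1: VV[1][1]++ -> VV[1]=[0, 3, 3]
Event 5: LOCAL 2: VV[2][2]++ -> VV[2]=[0, 0, 4]
Event 6: SEND 0->2: VV[0][0]++ -> VV[0]=[2, 0, 1], msg_vec=[2, 0, 1]; VV[2]=max(VV[2],msg_vec) then VV[2][2]++ -> VV[2]=[2, 0, 5]
Event 7: LOCAL 1: VV[1][1]++ -> VV[1]=[0, 4, 3]
Event 3 stamp: [0, 0, 3]
Event 6 stamp: [2, 0, 1]
[0, 0, 3] <= [2, 0, 1]? False
[2, 0, 1] <= [0, 0, 3]? False
Relation: concurrent

Answer: concurrent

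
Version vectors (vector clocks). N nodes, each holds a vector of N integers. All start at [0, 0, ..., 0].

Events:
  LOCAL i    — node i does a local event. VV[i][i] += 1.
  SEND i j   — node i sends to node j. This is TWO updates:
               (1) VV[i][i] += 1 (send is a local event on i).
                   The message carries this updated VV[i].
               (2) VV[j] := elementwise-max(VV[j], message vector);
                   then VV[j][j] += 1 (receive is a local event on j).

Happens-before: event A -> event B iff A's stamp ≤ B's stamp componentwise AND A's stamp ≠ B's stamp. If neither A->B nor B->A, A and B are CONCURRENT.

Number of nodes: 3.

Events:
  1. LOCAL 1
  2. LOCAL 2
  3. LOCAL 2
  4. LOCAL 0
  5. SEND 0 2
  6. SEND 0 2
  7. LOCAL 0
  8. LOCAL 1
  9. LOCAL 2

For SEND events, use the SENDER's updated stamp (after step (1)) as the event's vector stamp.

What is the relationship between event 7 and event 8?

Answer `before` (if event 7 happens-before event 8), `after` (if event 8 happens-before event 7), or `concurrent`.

Answer: concurrent

Derivation:
Initial: VV[0]=[0, 0, 0]
Initial: VV[1]=[0, 0, 0]
Initial: VV[2]=[0, 0, 0]
Event 1: LOCAL 1: VV[1][1]++ -> VV[1]=[0, 1, 0]
Event 2: LOCAL 2: VV[2][2]++ -> VV[2]=[0, 0, 1]
Event 3: LOCAL 2: VV[2][2]++ -> VV[2]=[0, 0, 2]
Event 4: LOCAL 0: VV[0][0]++ -> VV[0]=[1, 0, 0]
Event 5: SEND 0->2: VV[0][0]++ -> VV[0]=[2, 0, 0], msg_vec=[2, 0, 0]; VV[2]=max(VV[2],msg_vec) then VV[2][2]++ -> VV[2]=[2, 0, 3]
Event 6: SEND 0->2: VV[0][0]++ -> VV[0]=[3, 0, 0], msg_vec=[3, 0, 0]; VV[2]=max(VV[2],msg_vec) then VV[2][2]++ -> VV[2]=[3, 0, 4]
Event 7: LOCAL 0: VV[0][0]++ -> VV[0]=[4, 0, 0]
Event 8: LOCAL 1: VV[1][1]++ -> VV[1]=[0, 2, 0]
Event 9: LOCAL 2: VV[2][2]++ -> VV[2]=[3, 0, 5]
Event 7 stamp: [4, 0, 0]
Event 8 stamp: [0, 2, 0]
[4, 0, 0] <= [0, 2, 0]? False
[0, 2, 0] <= [4, 0, 0]? False
Relation: concurrent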